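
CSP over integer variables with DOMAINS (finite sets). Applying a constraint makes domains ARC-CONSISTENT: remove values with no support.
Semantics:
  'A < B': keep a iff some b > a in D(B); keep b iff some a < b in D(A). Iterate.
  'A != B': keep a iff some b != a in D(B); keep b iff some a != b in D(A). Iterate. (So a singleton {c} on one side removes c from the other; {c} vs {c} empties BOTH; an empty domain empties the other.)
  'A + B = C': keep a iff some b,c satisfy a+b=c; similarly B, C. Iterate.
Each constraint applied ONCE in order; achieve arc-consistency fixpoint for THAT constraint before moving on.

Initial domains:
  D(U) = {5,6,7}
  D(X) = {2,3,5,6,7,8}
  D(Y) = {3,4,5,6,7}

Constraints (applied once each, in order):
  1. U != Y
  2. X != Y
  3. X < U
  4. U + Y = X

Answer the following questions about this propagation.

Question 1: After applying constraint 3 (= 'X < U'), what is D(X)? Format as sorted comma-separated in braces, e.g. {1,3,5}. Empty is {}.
Answer: {2,3,5,6}

Derivation:
Constraint 1 (U != Y) on D(U)={5,6,7} D(Y)={3,4,5,6,7}: no change
Constraint 2 (X != Y) on D(X)={2,3,5,6,7,8} D(Y)={3,4,5,6,7}: no change
Constraint 3 (X < U) on D(X)={2,3,5,6,7,8} D(U)={5,6,7}: X {2,3,5,6,7,8}->{2,3,5,6}
So after constraint 3: D(X) = {2,3,5,6}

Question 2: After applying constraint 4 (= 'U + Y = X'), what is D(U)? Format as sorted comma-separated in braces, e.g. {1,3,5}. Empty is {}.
Answer: {}

Derivation:
Constraint 1 (U != Y) on D(U)={5,6,7} D(Y)={3,4,5,6,7}: no change
Constraint 2 (X != Y) on D(X)={2,3,5,6,7,8} D(Y)={3,4,5,6,7}: no change
Constraint 3 (X < U) on D(X)={2,3,5,6,7,8} D(U)={5,6,7}: X {2,3,5,6,7,8}->{2,3,5,6}
Constraint 4 (U + Y = X) on D(U)={5,6,7} D(Y)={3,4,5,6,7} D(X)={2,3,5,6}: U {5,6,7}->{}; Y {3,4,5,6,7}->{}; X {2,3,5,6}->{}
So after constraint 4: D(U) = {}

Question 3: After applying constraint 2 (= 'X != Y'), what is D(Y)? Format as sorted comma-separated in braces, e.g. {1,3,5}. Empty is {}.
Answer: {3,4,5,6,7}

Derivation:
Constraint 1 (U != Y) on D(U)={5,6,7} D(Y)={3,4,5,6,7}: no change
Constraint 2 (X != Y) on D(X)={2,3,5,6,7,8} D(Y)={3,4,5,6,7}: no change
So after constraint 2: D(Y) = {3,4,5,6,7}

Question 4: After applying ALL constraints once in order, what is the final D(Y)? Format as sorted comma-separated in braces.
Constraint 1 (U != Y) on D(U)={5,6,7} D(Y)={3,4,5,6,7}: no change
Constraint 2 (X != Y) on D(X)={2,3,5,6,7,8} D(Y)={3,4,5,6,7}: no change
Constraint 3 (X < U) on D(X)={2,3,5,6,7,8} D(U)={5,6,7}: X {2,3,5,6,7,8}->{2,3,5,6}
Constraint 4 (U + Y = X) on D(U)={5,6,7} D(Y)={3,4,5,6,7} D(X)={2,3,5,6}: U {5,6,7}->{}; Y {3,4,5,6,7}->{}; X {2,3,5,6}->{}
So after all 4 constraints: D(Y) = {}

Answer: {}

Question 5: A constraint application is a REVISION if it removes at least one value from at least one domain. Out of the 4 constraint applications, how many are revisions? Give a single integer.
Constraint 1 (U != Y) on D(U)={5,6,7} D(Y)={3,4,5,6,7}: no change => not a revision
Constraint 2 (X != Y) on D(X)={2,3,5,6,7,8} D(Y)={3,4,5,6,7}: no change => not a revision
Constraint 3 (X < U) on D(X)={2,3,5,6,7,8} D(U)={5,6,7}: X {2,3,5,6,7,8}->{2,3,5,6} => REVISION
Constraint 4 (U + Y = X) on D(U)={5,6,7} D(Y)={3,4,5,6,7} D(X)={2,3,5,6}: U {5,6,7}->{}; Y {3,4,5,6,7}->{}; X {2,3,5,6}->{} => REVISION
Total revisions = 2

Answer: 2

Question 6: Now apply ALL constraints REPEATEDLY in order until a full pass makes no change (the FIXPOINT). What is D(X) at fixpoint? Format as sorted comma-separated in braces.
pass 0 (initial): D(X)={2,3,5,6,7,8}
pass 1: U {5,6,7}->{}; X {2,3,5,6,7,8}->{}; Y {3,4,5,6,7}->{}
pass 2: no change
Fixpoint after 2 passes: D(X) = {}

Answer: {}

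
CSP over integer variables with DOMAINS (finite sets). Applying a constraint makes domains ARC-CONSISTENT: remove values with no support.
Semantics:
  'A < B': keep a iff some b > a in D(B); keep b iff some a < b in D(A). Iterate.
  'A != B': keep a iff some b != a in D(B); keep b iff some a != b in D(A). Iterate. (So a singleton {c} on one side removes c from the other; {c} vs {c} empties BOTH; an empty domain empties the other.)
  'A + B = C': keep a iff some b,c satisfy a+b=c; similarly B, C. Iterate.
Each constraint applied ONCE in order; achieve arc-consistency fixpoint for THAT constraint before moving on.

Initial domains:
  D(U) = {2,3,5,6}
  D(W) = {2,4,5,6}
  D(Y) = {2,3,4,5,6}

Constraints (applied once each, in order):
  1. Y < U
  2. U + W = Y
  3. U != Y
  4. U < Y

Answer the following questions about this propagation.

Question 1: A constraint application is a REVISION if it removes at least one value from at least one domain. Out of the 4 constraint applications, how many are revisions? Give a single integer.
Constraint 1 (Y < U) on D(Y)={2,3,4,5,6} D(U)={2,3,5,6}: Y {2,3,4,5,6}->{2,3,4,5}; U {2,3,5,6}->{3,5,6} => REVISION
Constraint 2 (U + W = Y) on D(U)={3,5,6} D(W)={2,4,5,6} D(Y)={2,3,4,5}: U {3,5,6}->{3}; W {2,4,5,6}->{2}; Y {2,3,4,5}->{5} => REVISION
Constraint 3 (U != Y) on D(U)={3} D(Y)={5}: no change => not a revision
Constraint 4 (U < Y) on D(U)={3} D(Y)={5}: no change => not a revision
Total revisions = 2

Answer: 2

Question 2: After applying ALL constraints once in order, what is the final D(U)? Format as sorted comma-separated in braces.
Constraint 1 (Y < U) on D(Y)={2,3,4,5,6} D(U)={2,3,5,6}: Y {2,3,4,5,6}->{2,3,4,5}; U {2,3,5,6}->{3,5,6}
Constraint 2 (U + W = Y) on D(U)={3,5,6} D(W)={2,4,5,6} D(Y)={2,3,4,5}: U {3,5,6}->{3}; W {2,4,5,6}->{2}; Y {2,3,4,5}->{5}
Constraint 3 (U != Y) on D(U)={3} D(Y)={5}: no change
Constraint 4 (U < Y) on D(U)={3} D(Y)={5}: no change
So after all 4 constraints: D(U) = {3}

Answer: {3}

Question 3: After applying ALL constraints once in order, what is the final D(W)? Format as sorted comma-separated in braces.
Constraint 1 (Y < U) on D(Y)={2,3,4,5,6} D(U)={2,3,5,6}: Y {2,3,4,5,6}->{2,3,4,5}; U {2,3,5,6}->{3,5,6}
Constraint 2 (U + W = Y) on D(U)={3,5,6} D(W)={2,4,5,6} D(Y)={2,3,4,5}: U {3,5,6}->{3}; W {2,4,5,6}->{2}; Y {2,3,4,5}->{5}
Constraint 3 (U != Y) on D(U)={3} D(Y)={5}: no change
Constraint 4 (U < Y) on D(U)={3} D(Y)={5}: no change
So after all 4 constraints: D(W) = {2}

Answer: {2}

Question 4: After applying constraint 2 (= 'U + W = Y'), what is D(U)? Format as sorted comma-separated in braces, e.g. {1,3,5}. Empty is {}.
Constraint 1 (Y < U) on D(Y)={2,3,4,5,6} D(U)={2,3,5,6}: Y {2,3,4,5,6}->{2,3,4,5}; U {2,3,5,6}->{3,5,6}
Constraint 2 (U + W = Y) on D(U)={3,5,6} D(W)={2,4,5,6} D(Y)={2,3,4,5}: U {3,5,6}->{3}; W {2,4,5,6}->{2}; Y {2,3,4,5}->{5}
So after constraint 2: D(U) = {3}

Answer: {3}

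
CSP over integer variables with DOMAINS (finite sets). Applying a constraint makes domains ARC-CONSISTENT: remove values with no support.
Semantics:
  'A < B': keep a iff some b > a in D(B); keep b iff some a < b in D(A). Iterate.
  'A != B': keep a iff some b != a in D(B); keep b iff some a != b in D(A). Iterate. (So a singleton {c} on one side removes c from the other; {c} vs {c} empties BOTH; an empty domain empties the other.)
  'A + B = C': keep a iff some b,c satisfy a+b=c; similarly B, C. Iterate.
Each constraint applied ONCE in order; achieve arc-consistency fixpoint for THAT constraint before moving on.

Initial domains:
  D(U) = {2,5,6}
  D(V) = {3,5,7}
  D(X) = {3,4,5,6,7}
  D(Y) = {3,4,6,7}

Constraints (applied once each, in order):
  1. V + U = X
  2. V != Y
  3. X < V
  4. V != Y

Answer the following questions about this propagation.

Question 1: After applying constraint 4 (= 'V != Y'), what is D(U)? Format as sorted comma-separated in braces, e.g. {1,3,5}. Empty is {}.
Answer: {2}

Derivation:
Constraint 1 (V + U = X) on D(V)={3,5,7} D(U)={2,5,6} D(X)={3,4,5,6,7}: V {3,5,7}->{3,5}; U {2,5,6}->{2}; X {3,4,5,6,7}->{5,7}
Constraint 2 (V != Y) on D(V)={3,5} D(Y)={3,4,6,7}: no change
Constraint 3 (X < V) on D(X)={5,7} D(V)={3,5}: X {5,7}->{}; V {3,5}->{}
Constraint 4 (V != Y) on D(V)={} D(Y)={3,4,6,7}: Y {3,4,6,7}->{}
So after constraint 4: D(U) = {2}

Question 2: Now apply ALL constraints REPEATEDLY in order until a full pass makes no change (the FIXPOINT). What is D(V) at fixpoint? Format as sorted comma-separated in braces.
pass 0 (initial): D(V)={3,5,7}
pass 1: U {2,5,6}->{2}; V {3,5,7}->{}; X {3,4,5,6,7}->{}; Y {3,4,6,7}->{}
pass 2: U {2}->{}
pass 3: no change
Fixpoint after 3 passes: D(V) = {}

Answer: {}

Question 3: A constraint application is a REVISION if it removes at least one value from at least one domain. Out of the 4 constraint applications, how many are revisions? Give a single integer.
Constraint 1 (V + U = X) on D(V)={3,5,7} D(U)={2,5,6} D(X)={3,4,5,6,7}: V {3,5,7}->{3,5}; U {2,5,6}->{2}; X {3,4,5,6,7}->{5,7} => REVISION
Constraint 2 (V != Y) on D(V)={3,5} D(Y)={3,4,6,7}: no change => not a revision
Constraint 3 (X < V) on D(X)={5,7} D(V)={3,5}: X {5,7}->{}; V {3,5}->{} => REVISION
Constraint 4 (V != Y) on D(V)={} D(Y)={3,4,6,7}: Y {3,4,6,7}->{} => REVISION
Total revisions = 3

Answer: 3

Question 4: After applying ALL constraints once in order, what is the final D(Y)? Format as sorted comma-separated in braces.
Constraint 1 (V + U = X) on D(V)={3,5,7} D(U)={2,5,6} D(X)={3,4,5,6,7}: V {3,5,7}->{3,5}; U {2,5,6}->{2}; X {3,4,5,6,7}->{5,7}
Constraint 2 (V != Y) on D(V)={3,5} D(Y)={3,4,6,7}: no change
Constraint 3 (X < V) on D(X)={5,7} D(V)={3,5}: X {5,7}->{}; V {3,5}->{}
Constraint 4 (V != Y) on D(V)={} D(Y)={3,4,6,7}: Y {3,4,6,7}->{}
So after all 4 constraints: D(Y) = {}

Answer: {}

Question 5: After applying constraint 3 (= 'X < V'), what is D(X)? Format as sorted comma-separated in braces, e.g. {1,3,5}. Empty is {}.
Constraint 1 (V + U = X) on D(V)={3,5,7} D(U)={2,5,6} D(X)={3,4,5,6,7}: V {3,5,7}->{3,5}; U {2,5,6}->{2}; X {3,4,5,6,7}->{5,7}
Constraint 2 (V != Y) on D(V)={3,5} D(Y)={3,4,6,7}: no change
Constraint 3 (X < V) on D(X)={5,7} D(V)={3,5}: X {5,7}->{}; V {3,5}->{}
So after constraint 3: D(X) = {}

Answer: {}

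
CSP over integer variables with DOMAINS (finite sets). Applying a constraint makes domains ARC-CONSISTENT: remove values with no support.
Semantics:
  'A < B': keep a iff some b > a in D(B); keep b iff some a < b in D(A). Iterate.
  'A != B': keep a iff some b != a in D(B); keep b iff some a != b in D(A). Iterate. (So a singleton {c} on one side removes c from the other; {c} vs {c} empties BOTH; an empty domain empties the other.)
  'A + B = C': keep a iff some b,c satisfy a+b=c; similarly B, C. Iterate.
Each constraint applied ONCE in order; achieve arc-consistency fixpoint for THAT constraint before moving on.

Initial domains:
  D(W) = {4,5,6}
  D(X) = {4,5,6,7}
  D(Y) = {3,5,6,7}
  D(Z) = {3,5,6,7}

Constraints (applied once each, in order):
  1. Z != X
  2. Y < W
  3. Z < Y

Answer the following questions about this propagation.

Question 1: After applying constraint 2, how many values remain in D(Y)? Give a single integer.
Answer: 2

Derivation:
Constraint 1 (Z != X) on D(Z)={3,5,6,7} D(X)={4,5,6,7}: no change
Constraint 2 (Y < W) on D(Y)={3,5,6,7} D(W)={4,5,6}: Y {3,5,6,7}->{3,5}
So after constraint 2: D(Y)={3,5}, size = 2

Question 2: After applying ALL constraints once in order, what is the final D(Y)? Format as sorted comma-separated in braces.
Constraint 1 (Z != X) on D(Z)={3,5,6,7} D(X)={4,5,6,7}: no change
Constraint 2 (Y < W) on D(Y)={3,5,6,7} D(W)={4,5,6}: Y {3,5,6,7}->{3,5}
Constraint 3 (Z < Y) on D(Z)={3,5,6,7} D(Y)={3,5}: Z {3,5,6,7}->{3}; Y {3,5}->{5}
So after all 3 constraints: D(Y) = {5}

Answer: {5}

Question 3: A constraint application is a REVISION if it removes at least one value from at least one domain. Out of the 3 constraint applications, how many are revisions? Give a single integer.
Answer: 2

Derivation:
Constraint 1 (Z != X) on D(Z)={3,5,6,7} D(X)={4,5,6,7}: no change => not a revision
Constraint 2 (Y < W) on D(Y)={3,5,6,7} D(W)={4,5,6}: Y {3,5,6,7}->{3,5} => REVISION
Constraint 3 (Z < Y) on D(Z)={3,5,6,7} D(Y)={3,5}: Z {3,5,6,7}->{3}; Y {3,5}->{5} => REVISION
Total revisions = 2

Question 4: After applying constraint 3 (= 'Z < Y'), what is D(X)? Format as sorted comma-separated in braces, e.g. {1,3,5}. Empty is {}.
Constraint 1 (Z != X) on D(Z)={3,5,6,7} D(X)={4,5,6,7}: no change
Constraint 2 (Y < W) on D(Y)={3,5,6,7} D(W)={4,5,6}: Y {3,5,6,7}->{3,5}
Constraint 3 (Z < Y) on D(Z)={3,5,6,7} D(Y)={3,5}: Z {3,5,6,7}->{3}; Y {3,5}->{5}
So after constraint 3: D(X) = {4,5,6,7}

Answer: {4,5,6,7}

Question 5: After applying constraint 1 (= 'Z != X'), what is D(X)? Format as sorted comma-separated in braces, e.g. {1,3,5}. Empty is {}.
Constraint 1 (Z != X) on D(Z)={3,5,6,7} D(X)={4,5,6,7}: no change
So after constraint 1: D(X) = {4,5,6,7}

Answer: {4,5,6,7}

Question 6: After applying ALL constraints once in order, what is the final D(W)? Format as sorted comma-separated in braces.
Constraint 1 (Z != X) on D(Z)={3,5,6,7} D(X)={4,5,6,7}: no change
Constraint 2 (Y < W) on D(Y)={3,5,6,7} D(W)={4,5,6}: Y {3,5,6,7}->{3,5}
Constraint 3 (Z < Y) on D(Z)={3,5,6,7} D(Y)={3,5}: Z {3,5,6,7}->{3}; Y {3,5}->{5}
So after all 3 constraints: D(W) = {4,5,6}

Answer: {4,5,6}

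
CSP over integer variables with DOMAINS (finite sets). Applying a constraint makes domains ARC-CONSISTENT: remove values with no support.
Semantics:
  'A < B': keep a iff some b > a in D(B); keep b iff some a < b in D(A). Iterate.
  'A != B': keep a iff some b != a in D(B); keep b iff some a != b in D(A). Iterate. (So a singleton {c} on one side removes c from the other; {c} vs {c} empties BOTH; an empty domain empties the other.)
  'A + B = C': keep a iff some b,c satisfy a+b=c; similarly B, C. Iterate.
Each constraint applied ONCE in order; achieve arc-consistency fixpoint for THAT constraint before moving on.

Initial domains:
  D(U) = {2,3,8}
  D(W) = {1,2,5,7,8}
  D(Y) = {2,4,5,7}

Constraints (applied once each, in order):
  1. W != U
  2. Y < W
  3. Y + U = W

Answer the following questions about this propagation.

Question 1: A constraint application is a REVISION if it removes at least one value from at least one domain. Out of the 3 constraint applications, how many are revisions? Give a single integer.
Answer: 2

Derivation:
Constraint 1 (W != U) on D(W)={1,2,5,7,8} D(U)={2,3,8}: no change => not a revision
Constraint 2 (Y < W) on D(Y)={2,4,5,7} D(W)={1,2,5,7,8}: W {1,2,5,7,8}->{5,7,8} => REVISION
Constraint 3 (Y + U = W) on D(Y)={2,4,5,7} D(U)={2,3,8} D(W)={5,7,8}: Y {2,4,5,7}->{2,4,5}; U {2,3,8}->{2,3} => REVISION
Total revisions = 2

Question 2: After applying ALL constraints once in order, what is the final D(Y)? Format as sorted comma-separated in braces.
Constraint 1 (W != U) on D(W)={1,2,5,7,8} D(U)={2,3,8}: no change
Constraint 2 (Y < W) on D(Y)={2,4,5,7} D(W)={1,2,5,7,8}: W {1,2,5,7,8}->{5,7,8}
Constraint 3 (Y + U = W) on D(Y)={2,4,5,7} D(U)={2,3,8} D(W)={5,7,8}: Y {2,4,5,7}->{2,4,5}; U {2,3,8}->{2,3}
So after all 3 constraints: D(Y) = {2,4,5}

Answer: {2,4,5}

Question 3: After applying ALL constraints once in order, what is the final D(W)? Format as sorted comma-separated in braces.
Answer: {5,7,8}

Derivation:
Constraint 1 (W != U) on D(W)={1,2,5,7,8} D(U)={2,3,8}: no change
Constraint 2 (Y < W) on D(Y)={2,4,5,7} D(W)={1,2,5,7,8}: W {1,2,5,7,8}->{5,7,8}
Constraint 3 (Y + U = W) on D(Y)={2,4,5,7} D(U)={2,3,8} D(W)={5,7,8}: Y {2,4,5,7}->{2,4,5}; U {2,3,8}->{2,3}
So after all 3 constraints: D(W) = {5,7,8}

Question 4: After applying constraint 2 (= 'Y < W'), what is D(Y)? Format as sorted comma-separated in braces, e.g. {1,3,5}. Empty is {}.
Answer: {2,4,5,7}

Derivation:
Constraint 1 (W != U) on D(W)={1,2,5,7,8} D(U)={2,3,8}: no change
Constraint 2 (Y < W) on D(Y)={2,4,5,7} D(W)={1,2,5,7,8}: W {1,2,5,7,8}->{5,7,8}
So after constraint 2: D(Y) = {2,4,5,7}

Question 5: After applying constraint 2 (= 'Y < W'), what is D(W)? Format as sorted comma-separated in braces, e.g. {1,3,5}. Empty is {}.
Constraint 1 (W != U) on D(W)={1,2,5,7,8} D(U)={2,3,8}: no change
Constraint 2 (Y < W) on D(Y)={2,4,5,7} D(W)={1,2,5,7,8}: W {1,2,5,7,8}->{5,7,8}
So after constraint 2: D(W) = {5,7,8}

Answer: {5,7,8}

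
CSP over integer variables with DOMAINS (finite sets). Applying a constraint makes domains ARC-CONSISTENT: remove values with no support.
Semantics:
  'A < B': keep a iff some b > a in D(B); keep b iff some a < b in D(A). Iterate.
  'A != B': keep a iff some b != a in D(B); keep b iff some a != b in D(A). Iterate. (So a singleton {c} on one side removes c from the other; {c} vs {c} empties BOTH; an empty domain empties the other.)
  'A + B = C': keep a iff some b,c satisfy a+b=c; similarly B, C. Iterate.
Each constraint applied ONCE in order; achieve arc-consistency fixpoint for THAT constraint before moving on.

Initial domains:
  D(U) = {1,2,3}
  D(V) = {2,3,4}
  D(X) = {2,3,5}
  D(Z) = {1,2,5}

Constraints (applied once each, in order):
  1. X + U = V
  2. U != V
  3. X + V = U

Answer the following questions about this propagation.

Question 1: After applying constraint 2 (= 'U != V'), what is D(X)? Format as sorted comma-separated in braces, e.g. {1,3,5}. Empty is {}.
Answer: {2,3}

Derivation:
Constraint 1 (X + U = V) on D(X)={2,3,5} D(U)={1,2,3} D(V)={2,3,4}: X {2,3,5}->{2,3}; U {1,2,3}->{1,2}; V {2,3,4}->{3,4}
Constraint 2 (U != V) on D(U)={1,2} D(V)={3,4}: no change
So after constraint 2: D(X) = {2,3}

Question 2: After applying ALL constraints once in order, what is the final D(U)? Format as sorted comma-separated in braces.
Constraint 1 (X + U = V) on D(X)={2,3,5} D(U)={1,2,3} D(V)={2,3,4}: X {2,3,5}->{2,3}; U {1,2,3}->{1,2}; V {2,3,4}->{3,4}
Constraint 2 (U != V) on D(U)={1,2} D(V)={3,4}: no change
Constraint 3 (X + V = U) on D(X)={2,3} D(V)={3,4} D(U)={1,2}: X {2,3}->{}; V {3,4}->{}; U {1,2}->{}
So after all 3 constraints: D(U) = {}

Answer: {}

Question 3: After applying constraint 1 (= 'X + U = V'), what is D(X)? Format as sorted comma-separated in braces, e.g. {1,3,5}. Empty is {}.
Constraint 1 (X + U = V) on D(X)={2,3,5} D(U)={1,2,3} D(V)={2,3,4}: X {2,3,5}->{2,3}; U {1,2,3}->{1,2}; V {2,3,4}->{3,4}
So after constraint 1: D(X) = {2,3}

Answer: {2,3}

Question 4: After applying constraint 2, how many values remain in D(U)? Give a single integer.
Answer: 2

Derivation:
Constraint 1 (X + U = V) on D(X)={2,3,5} D(U)={1,2,3} D(V)={2,3,4}: X {2,3,5}->{2,3}; U {1,2,3}->{1,2}; V {2,3,4}->{3,4}
Constraint 2 (U != V) on D(U)={1,2} D(V)={3,4}: no change
So after constraint 2: D(U)={1,2}, size = 2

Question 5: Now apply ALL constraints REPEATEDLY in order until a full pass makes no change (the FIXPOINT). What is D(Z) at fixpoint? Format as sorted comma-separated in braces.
pass 0 (initial): D(Z)={1,2,5}
pass 1: U {1,2,3}->{}; V {2,3,4}->{}; X {2,3,5}->{}
pass 2: no change
Fixpoint after 2 passes: D(Z) = {1,2,5}

Answer: {1,2,5}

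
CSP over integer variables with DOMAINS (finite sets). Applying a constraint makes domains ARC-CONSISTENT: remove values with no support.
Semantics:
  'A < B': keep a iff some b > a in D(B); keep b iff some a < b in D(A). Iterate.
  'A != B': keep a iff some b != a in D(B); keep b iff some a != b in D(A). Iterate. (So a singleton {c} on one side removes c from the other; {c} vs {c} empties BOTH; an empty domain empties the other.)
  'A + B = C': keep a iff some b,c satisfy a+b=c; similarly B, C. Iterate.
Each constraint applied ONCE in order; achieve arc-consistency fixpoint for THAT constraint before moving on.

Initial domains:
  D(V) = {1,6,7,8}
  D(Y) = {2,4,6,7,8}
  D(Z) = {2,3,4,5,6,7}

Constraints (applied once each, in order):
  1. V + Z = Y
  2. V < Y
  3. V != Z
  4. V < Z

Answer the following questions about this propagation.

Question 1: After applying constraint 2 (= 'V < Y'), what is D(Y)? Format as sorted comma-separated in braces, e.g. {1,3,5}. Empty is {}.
Constraint 1 (V + Z = Y) on D(V)={1,6,7,8} D(Z)={2,3,4,5,6,7} D(Y)={2,4,6,7,8}: V {1,6,7,8}->{1,6}; Z {2,3,4,5,6,7}->{2,3,5,6,7}; Y {2,4,6,7,8}->{4,6,7,8}
Constraint 2 (V < Y) on D(V)={1,6} D(Y)={4,6,7,8}: no change
So after constraint 2: D(Y) = {4,6,7,8}

Answer: {4,6,7,8}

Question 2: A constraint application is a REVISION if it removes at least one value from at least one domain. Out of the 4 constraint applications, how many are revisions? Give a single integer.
Answer: 1

Derivation:
Constraint 1 (V + Z = Y) on D(V)={1,6,7,8} D(Z)={2,3,4,5,6,7} D(Y)={2,4,6,7,8}: V {1,6,7,8}->{1,6}; Z {2,3,4,5,6,7}->{2,3,5,6,7}; Y {2,4,6,7,8}->{4,6,7,8} => REVISION
Constraint 2 (V < Y) on D(V)={1,6} D(Y)={4,6,7,8}: no change => not a revision
Constraint 3 (V != Z) on D(V)={1,6} D(Z)={2,3,5,6,7}: no change => not a revision
Constraint 4 (V < Z) on D(V)={1,6} D(Z)={2,3,5,6,7}: no change => not a revision
Total revisions = 1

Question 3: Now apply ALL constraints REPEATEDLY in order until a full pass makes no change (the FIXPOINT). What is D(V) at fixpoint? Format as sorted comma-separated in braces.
pass 0 (initial): D(V)={1,6,7,8}
pass 1: V {1,6,7,8}->{1,6}; Y {2,4,6,7,8}->{4,6,7,8}; Z {2,3,4,5,6,7}->{2,3,5,6,7}
pass 2: no change
Fixpoint after 2 passes: D(V) = {1,6}

Answer: {1,6}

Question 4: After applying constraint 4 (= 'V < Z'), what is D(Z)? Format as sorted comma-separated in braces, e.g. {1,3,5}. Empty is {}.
Constraint 1 (V + Z = Y) on D(V)={1,6,7,8} D(Z)={2,3,4,5,6,7} D(Y)={2,4,6,7,8}: V {1,6,7,8}->{1,6}; Z {2,3,4,5,6,7}->{2,3,5,6,7}; Y {2,4,6,7,8}->{4,6,7,8}
Constraint 2 (V < Y) on D(V)={1,6} D(Y)={4,6,7,8}: no change
Constraint 3 (V != Z) on D(V)={1,6} D(Z)={2,3,5,6,7}: no change
Constraint 4 (V < Z) on D(V)={1,6} D(Z)={2,3,5,6,7}: no change
So after constraint 4: D(Z) = {2,3,5,6,7}

Answer: {2,3,5,6,7}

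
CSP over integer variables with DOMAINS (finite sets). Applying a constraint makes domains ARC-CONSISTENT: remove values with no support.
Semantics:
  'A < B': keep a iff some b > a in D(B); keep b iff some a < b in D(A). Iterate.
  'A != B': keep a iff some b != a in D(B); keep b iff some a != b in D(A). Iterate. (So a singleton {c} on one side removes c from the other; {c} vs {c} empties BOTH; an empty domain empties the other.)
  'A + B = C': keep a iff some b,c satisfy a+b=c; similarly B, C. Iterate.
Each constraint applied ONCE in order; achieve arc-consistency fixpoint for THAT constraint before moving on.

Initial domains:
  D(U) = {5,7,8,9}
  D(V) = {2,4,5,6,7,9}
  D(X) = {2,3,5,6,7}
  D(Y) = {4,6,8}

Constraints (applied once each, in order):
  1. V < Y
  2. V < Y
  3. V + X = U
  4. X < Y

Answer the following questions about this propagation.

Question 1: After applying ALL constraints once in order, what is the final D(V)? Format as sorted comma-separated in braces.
Constraint 1 (V < Y) on D(V)={2,4,5,6,7,9} D(Y)={4,6,8}: V {2,4,5,6,7,9}->{2,4,5,6,7}
Constraint 2 (V < Y) on D(V)={2,4,5,6,7} D(Y)={4,6,8}: no change
Constraint 3 (V + X = U) on D(V)={2,4,5,6,7} D(X)={2,3,5,6,7} D(U)={5,7,8,9}: no change
Constraint 4 (X < Y) on D(X)={2,3,5,6,7} D(Y)={4,6,8}: no change
So after all 4 constraints: D(V) = {2,4,5,6,7}

Answer: {2,4,5,6,7}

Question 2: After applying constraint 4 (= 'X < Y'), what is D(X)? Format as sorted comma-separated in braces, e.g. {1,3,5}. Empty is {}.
Answer: {2,3,5,6,7}

Derivation:
Constraint 1 (V < Y) on D(V)={2,4,5,6,7,9} D(Y)={4,6,8}: V {2,4,5,6,7,9}->{2,4,5,6,7}
Constraint 2 (V < Y) on D(V)={2,4,5,6,7} D(Y)={4,6,8}: no change
Constraint 3 (V + X = U) on D(V)={2,4,5,6,7} D(X)={2,3,5,6,7} D(U)={5,7,8,9}: no change
Constraint 4 (X < Y) on D(X)={2,3,5,6,7} D(Y)={4,6,8}: no change
So after constraint 4: D(X) = {2,3,5,6,7}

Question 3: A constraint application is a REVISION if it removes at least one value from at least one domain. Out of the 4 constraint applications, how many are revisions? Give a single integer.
Constraint 1 (V < Y) on D(V)={2,4,5,6,7,9} D(Y)={4,6,8}: V {2,4,5,6,7,9}->{2,4,5,6,7} => REVISION
Constraint 2 (V < Y) on D(V)={2,4,5,6,7} D(Y)={4,6,8}: no change => not a revision
Constraint 3 (V + X = U) on D(V)={2,4,5,6,7} D(X)={2,3,5,6,7} D(U)={5,7,8,9}: no change => not a revision
Constraint 4 (X < Y) on D(X)={2,3,5,6,7} D(Y)={4,6,8}: no change => not a revision
Total revisions = 1

Answer: 1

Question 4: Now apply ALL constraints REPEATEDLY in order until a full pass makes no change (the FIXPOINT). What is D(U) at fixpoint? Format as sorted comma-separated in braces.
Answer: {5,7,8,9}

Derivation:
pass 0 (initial): D(U)={5,7,8,9}
pass 1: V {2,4,5,6,7,9}->{2,4,5,6,7}
pass 2: no change
Fixpoint after 2 passes: D(U) = {5,7,8,9}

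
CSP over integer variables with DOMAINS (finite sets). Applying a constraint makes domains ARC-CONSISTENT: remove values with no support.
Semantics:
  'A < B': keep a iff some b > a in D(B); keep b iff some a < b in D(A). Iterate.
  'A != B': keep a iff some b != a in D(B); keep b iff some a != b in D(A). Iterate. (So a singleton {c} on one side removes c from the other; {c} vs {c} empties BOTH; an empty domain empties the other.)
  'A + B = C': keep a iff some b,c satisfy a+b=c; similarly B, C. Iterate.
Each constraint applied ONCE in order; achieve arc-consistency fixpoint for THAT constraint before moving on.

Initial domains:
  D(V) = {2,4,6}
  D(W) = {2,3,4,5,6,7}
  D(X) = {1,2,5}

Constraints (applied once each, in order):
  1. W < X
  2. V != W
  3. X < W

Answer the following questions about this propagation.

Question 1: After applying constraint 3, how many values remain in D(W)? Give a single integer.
Constraint 1 (W < X) on D(W)={2,3,4,5,6,7} D(X)={1,2,5}: W {2,3,4,5,6,7}->{2,3,4}; X {1,2,5}->{5}
Constraint 2 (V != W) on D(V)={2,4,6} D(W)={2,3,4}: no change
Constraint 3 (X < W) on D(X)={5} D(W)={2,3,4}: X {5}->{}; W {2,3,4}->{}
So after constraint 3: D(W)={}, size = 0

Answer: 0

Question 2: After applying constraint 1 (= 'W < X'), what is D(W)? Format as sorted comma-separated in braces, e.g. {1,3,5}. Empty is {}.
Answer: {2,3,4}

Derivation:
Constraint 1 (W < X) on D(W)={2,3,4,5,6,7} D(X)={1,2,5}: W {2,3,4,5,6,7}->{2,3,4}; X {1,2,5}->{5}
So after constraint 1: D(W) = {2,3,4}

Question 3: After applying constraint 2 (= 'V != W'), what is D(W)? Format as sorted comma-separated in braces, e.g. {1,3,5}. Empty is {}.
Answer: {2,3,4}

Derivation:
Constraint 1 (W < X) on D(W)={2,3,4,5,6,7} D(X)={1,2,5}: W {2,3,4,5,6,7}->{2,3,4}; X {1,2,5}->{5}
Constraint 2 (V != W) on D(V)={2,4,6} D(W)={2,3,4}: no change
So after constraint 2: D(W) = {2,3,4}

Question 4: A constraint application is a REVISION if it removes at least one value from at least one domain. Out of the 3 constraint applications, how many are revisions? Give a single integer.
Constraint 1 (W < X) on D(W)={2,3,4,5,6,7} D(X)={1,2,5}: W {2,3,4,5,6,7}->{2,3,4}; X {1,2,5}->{5} => REVISION
Constraint 2 (V != W) on D(V)={2,4,6} D(W)={2,3,4}: no change => not a revision
Constraint 3 (X < W) on D(X)={5} D(W)={2,3,4}: X {5}->{}; W {2,3,4}->{} => REVISION
Total revisions = 2

Answer: 2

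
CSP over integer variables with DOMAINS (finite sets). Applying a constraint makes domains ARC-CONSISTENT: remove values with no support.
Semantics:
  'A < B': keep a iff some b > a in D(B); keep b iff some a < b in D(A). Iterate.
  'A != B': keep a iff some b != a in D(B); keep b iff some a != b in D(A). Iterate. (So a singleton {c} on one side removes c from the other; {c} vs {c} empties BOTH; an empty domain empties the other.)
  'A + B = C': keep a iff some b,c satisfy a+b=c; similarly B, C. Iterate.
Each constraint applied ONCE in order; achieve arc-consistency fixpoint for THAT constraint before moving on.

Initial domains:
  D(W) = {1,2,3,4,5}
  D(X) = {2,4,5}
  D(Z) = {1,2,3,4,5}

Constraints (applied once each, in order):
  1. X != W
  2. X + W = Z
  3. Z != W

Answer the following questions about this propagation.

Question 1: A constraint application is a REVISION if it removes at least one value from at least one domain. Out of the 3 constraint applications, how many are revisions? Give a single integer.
Constraint 1 (X != W) on D(X)={2,4,5} D(W)={1,2,3,4,5}: no change => not a revision
Constraint 2 (X + W = Z) on D(X)={2,4,5} D(W)={1,2,3,4,5} D(Z)={1,2,3,4,5}: X {2,4,5}->{2,4}; W {1,2,3,4,5}->{1,2,3}; Z {1,2,3,4,5}->{3,4,5} => REVISION
Constraint 3 (Z != W) on D(Z)={3,4,5} D(W)={1,2,3}: no change => not a revision
Total revisions = 1

Answer: 1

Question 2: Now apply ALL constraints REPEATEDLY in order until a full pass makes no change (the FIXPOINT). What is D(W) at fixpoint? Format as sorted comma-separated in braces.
Answer: {1,2,3}

Derivation:
pass 0 (initial): D(W)={1,2,3,4,5}
pass 1: W {1,2,3,4,5}->{1,2,3}; X {2,4,5}->{2,4}; Z {1,2,3,4,5}->{3,4,5}
pass 2: no change
Fixpoint after 2 passes: D(W) = {1,2,3}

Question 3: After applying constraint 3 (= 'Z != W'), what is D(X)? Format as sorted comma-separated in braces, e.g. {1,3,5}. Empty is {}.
Constraint 1 (X != W) on D(X)={2,4,5} D(W)={1,2,3,4,5}: no change
Constraint 2 (X + W = Z) on D(X)={2,4,5} D(W)={1,2,3,4,5} D(Z)={1,2,3,4,5}: X {2,4,5}->{2,4}; W {1,2,3,4,5}->{1,2,3}; Z {1,2,3,4,5}->{3,4,5}
Constraint 3 (Z != W) on D(Z)={3,4,5} D(W)={1,2,3}: no change
So after constraint 3: D(X) = {2,4}

Answer: {2,4}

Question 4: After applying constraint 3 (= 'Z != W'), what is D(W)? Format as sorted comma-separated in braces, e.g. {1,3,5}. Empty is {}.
Constraint 1 (X != W) on D(X)={2,4,5} D(W)={1,2,3,4,5}: no change
Constraint 2 (X + W = Z) on D(X)={2,4,5} D(W)={1,2,3,4,5} D(Z)={1,2,3,4,5}: X {2,4,5}->{2,4}; W {1,2,3,4,5}->{1,2,3}; Z {1,2,3,4,5}->{3,4,5}
Constraint 3 (Z != W) on D(Z)={3,4,5} D(W)={1,2,3}: no change
So after constraint 3: D(W) = {1,2,3}

Answer: {1,2,3}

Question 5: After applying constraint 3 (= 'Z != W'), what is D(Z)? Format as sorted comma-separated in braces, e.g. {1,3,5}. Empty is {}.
Answer: {3,4,5}

Derivation:
Constraint 1 (X != W) on D(X)={2,4,5} D(W)={1,2,3,4,5}: no change
Constraint 2 (X + W = Z) on D(X)={2,4,5} D(W)={1,2,3,4,5} D(Z)={1,2,3,4,5}: X {2,4,5}->{2,4}; W {1,2,3,4,5}->{1,2,3}; Z {1,2,3,4,5}->{3,4,5}
Constraint 3 (Z != W) on D(Z)={3,4,5} D(W)={1,2,3}: no change
So after constraint 3: D(Z) = {3,4,5}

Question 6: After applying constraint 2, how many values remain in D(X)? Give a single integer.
Constraint 1 (X != W) on D(X)={2,4,5} D(W)={1,2,3,4,5}: no change
Constraint 2 (X + W = Z) on D(X)={2,4,5} D(W)={1,2,3,4,5} D(Z)={1,2,3,4,5}: X {2,4,5}->{2,4}; W {1,2,3,4,5}->{1,2,3}; Z {1,2,3,4,5}->{3,4,5}
So after constraint 2: D(X)={2,4}, size = 2

Answer: 2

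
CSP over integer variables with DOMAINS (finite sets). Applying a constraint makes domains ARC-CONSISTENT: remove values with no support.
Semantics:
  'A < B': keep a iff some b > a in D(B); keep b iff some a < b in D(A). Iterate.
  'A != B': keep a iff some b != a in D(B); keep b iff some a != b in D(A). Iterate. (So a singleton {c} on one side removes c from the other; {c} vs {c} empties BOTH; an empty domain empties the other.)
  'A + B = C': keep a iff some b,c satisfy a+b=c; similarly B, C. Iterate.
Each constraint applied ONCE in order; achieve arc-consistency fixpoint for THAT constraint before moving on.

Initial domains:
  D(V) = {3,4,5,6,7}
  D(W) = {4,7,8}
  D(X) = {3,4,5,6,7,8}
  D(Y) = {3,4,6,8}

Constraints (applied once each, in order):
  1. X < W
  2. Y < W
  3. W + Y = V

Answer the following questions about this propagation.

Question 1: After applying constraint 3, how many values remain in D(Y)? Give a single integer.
Answer: 1

Derivation:
Constraint 1 (X < W) on D(X)={3,4,5,6,7,8} D(W)={4,7,8}: X {3,4,5,6,7,8}->{3,4,5,6,7}
Constraint 2 (Y < W) on D(Y)={3,4,6,8} D(W)={4,7,8}: Y {3,4,6,8}->{3,4,6}
Constraint 3 (W + Y = V) on D(W)={4,7,8} D(Y)={3,4,6} D(V)={3,4,5,6,7}: W {4,7,8}->{4}; Y {3,4,6}->{3}; V {3,4,5,6,7}->{7}
So after constraint 3: D(Y)={3}, size = 1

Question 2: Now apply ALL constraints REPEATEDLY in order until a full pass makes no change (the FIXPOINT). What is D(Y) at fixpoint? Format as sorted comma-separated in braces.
pass 0 (initial): D(Y)={3,4,6,8}
pass 1: V {3,4,5,6,7}->{7}; W {4,7,8}->{4}; X {3,4,5,6,7,8}->{3,4,5,6,7}; Y {3,4,6,8}->{3}
pass 2: X {3,4,5,6,7}->{3}
pass 3: no change
Fixpoint after 3 passes: D(Y) = {3}

Answer: {3}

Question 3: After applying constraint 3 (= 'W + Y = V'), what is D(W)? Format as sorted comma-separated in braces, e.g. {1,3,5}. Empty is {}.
Constraint 1 (X < W) on D(X)={3,4,5,6,7,8} D(W)={4,7,8}: X {3,4,5,6,7,8}->{3,4,5,6,7}
Constraint 2 (Y < W) on D(Y)={3,4,6,8} D(W)={4,7,8}: Y {3,4,6,8}->{3,4,6}
Constraint 3 (W + Y = V) on D(W)={4,7,8} D(Y)={3,4,6} D(V)={3,4,5,6,7}: W {4,7,8}->{4}; Y {3,4,6}->{3}; V {3,4,5,6,7}->{7}
So after constraint 3: D(W) = {4}

Answer: {4}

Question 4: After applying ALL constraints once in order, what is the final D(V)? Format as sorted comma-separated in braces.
Answer: {7}

Derivation:
Constraint 1 (X < W) on D(X)={3,4,5,6,7,8} D(W)={4,7,8}: X {3,4,5,6,7,8}->{3,4,5,6,7}
Constraint 2 (Y < W) on D(Y)={3,4,6,8} D(W)={4,7,8}: Y {3,4,6,8}->{3,4,6}
Constraint 3 (W + Y = V) on D(W)={4,7,8} D(Y)={3,4,6} D(V)={3,4,5,6,7}: W {4,7,8}->{4}; Y {3,4,6}->{3}; V {3,4,5,6,7}->{7}
So after all 3 constraints: D(V) = {7}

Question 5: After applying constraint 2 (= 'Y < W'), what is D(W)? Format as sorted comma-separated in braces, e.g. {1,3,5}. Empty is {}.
Answer: {4,7,8}

Derivation:
Constraint 1 (X < W) on D(X)={3,4,5,6,7,8} D(W)={4,7,8}: X {3,4,5,6,7,8}->{3,4,5,6,7}
Constraint 2 (Y < W) on D(Y)={3,4,6,8} D(W)={4,7,8}: Y {3,4,6,8}->{3,4,6}
So after constraint 2: D(W) = {4,7,8}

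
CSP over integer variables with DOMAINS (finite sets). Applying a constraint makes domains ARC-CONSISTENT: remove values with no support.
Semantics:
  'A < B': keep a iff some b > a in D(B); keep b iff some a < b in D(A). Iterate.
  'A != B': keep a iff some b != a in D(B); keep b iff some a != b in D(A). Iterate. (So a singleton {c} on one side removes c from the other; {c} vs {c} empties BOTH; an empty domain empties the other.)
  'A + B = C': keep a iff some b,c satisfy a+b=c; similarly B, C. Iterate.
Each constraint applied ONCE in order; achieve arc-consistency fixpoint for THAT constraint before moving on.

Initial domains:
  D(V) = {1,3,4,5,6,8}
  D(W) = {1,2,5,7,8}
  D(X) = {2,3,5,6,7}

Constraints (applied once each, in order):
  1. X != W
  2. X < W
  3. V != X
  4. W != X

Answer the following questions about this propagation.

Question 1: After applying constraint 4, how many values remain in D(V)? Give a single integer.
Answer: 6

Derivation:
Constraint 1 (X != W) on D(X)={2,3,5,6,7} D(W)={1,2,5,7,8}: no change
Constraint 2 (X < W) on D(X)={2,3,5,6,7} D(W)={1,2,5,7,8}: W {1,2,5,7,8}->{5,7,8}
Constraint 3 (V != X) on D(V)={1,3,4,5,6,8} D(X)={2,3,5,6,7}: no change
Constraint 4 (W != X) on D(W)={5,7,8} D(X)={2,3,5,6,7}: no change
So after constraint 4: D(V)={1,3,4,5,6,8}, size = 6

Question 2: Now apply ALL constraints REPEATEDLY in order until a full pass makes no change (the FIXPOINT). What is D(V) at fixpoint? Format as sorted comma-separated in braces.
Answer: {1,3,4,5,6,8}

Derivation:
pass 0 (initial): D(V)={1,3,4,5,6,8}
pass 1: W {1,2,5,7,8}->{5,7,8}
pass 2: no change
Fixpoint after 2 passes: D(V) = {1,3,4,5,6,8}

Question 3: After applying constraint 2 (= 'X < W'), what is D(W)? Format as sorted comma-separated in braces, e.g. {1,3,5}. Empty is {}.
Answer: {5,7,8}

Derivation:
Constraint 1 (X != W) on D(X)={2,3,5,6,7} D(W)={1,2,5,7,8}: no change
Constraint 2 (X < W) on D(X)={2,3,5,6,7} D(W)={1,2,5,7,8}: W {1,2,5,7,8}->{5,7,8}
So after constraint 2: D(W) = {5,7,8}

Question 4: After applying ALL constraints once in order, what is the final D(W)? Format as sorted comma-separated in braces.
Constraint 1 (X != W) on D(X)={2,3,5,6,7} D(W)={1,2,5,7,8}: no change
Constraint 2 (X < W) on D(X)={2,3,5,6,7} D(W)={1,2,5,7,8}: W {1,2,5,7,8}->{5,7,8}
Constraint 3 (V != X) on D(V)={1,3,4,5,6,8} D(X)={2,3,5,6,7}: no change
Constraint 4 (W != X) on D(W)={5,7,8} D(X)={2,3,5,6,7}: no change
So after all 4 constraints: D(W) = {5,7,8}

Answer: {5,7,8}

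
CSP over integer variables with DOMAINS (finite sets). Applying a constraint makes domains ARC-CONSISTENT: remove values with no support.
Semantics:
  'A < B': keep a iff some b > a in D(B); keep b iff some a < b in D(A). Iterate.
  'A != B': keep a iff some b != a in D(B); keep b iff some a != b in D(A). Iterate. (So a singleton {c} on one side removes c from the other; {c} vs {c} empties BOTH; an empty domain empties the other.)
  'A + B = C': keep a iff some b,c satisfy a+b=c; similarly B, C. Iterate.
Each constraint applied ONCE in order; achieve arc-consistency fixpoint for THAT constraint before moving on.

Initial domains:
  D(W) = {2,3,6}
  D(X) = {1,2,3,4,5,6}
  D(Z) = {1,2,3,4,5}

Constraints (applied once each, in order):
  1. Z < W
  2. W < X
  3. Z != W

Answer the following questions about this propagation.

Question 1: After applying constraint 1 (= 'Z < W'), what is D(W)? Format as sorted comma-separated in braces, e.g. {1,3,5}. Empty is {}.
Constraint 1 (Z < W) on D(Z)={1,2,3,4,5} D(W)={2,3,6}: no change
So after constraint 1: D(W) = {2,3,6}

Answer: {2,3,6}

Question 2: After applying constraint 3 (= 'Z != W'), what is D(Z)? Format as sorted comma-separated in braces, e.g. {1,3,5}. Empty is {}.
Answer: {1,2,3,4,5}

Derivation:
Constraint 1 (Z < W) on D(Z)={1,2,3,4,5} D(W)={2,3,6}: no change
Constraint 2 (W < X) on D(W)={2,3,6} D(X)={1,2,3,4,5,6}: W {2,3,6}->{2,3}; X {1,2,3,4,5,6}->{3,4,5,6}
Constraint 3 (Z != W) on D(Z)={1,2,3,4,5} D(W)={2,3}: no change
So after constraint 3: D(Z) = {1,2,3,4,5}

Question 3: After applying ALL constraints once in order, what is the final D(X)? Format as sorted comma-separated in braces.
Answer: {3,4,5,6}

Derivation:
Constraint 1 (Z < W) on D(Z)={1,2,3,4,5} D(W)={2,3,6}: no change
Constraint 2 (W < X) on D(W)={2,3,6} D(X)={1,2,3,4,5,6}: W {2,3,6}->{2,3}; X {1,2,3,4,5,6}->{3,4,5,6}
Constraint 3 (Z != W) on D(Z)={1,2,3,4,5} D(W)={2,3}: no change
So after all 3 constraints: D(X) = {3,4,5,6}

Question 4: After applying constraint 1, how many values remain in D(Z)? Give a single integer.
Answer: 5

Derivation:
Constraint 1 (Z < W) on D(Z)={1,2,3,4,5} D(W)={2,3,6}: no change
So after constraint 1: D(Z)={1,2,3,4,5}, size = 5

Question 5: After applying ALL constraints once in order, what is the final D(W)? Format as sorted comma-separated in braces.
Constraint 1 (Z < W) on D(Z)={1,2,3,4,5} D(W)={2,3,6}: no change
Constraint 2 (W < X) on D(W)={2,3,6} D(X)={1,2,3,4,5,6}: W {2,3,6}->{2,3}; X {1,2,3,4,5,6}->{3,4,5,6}
Constraint 3 (Z != W) on D(Z)={1,2,3,4,5} D(W)={2,3}: no change
So after all 3 constraints: D(W) = {2,3}

Answer: {2,3}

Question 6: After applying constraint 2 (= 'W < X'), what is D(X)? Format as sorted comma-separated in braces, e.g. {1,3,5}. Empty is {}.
Answer: {3,4,5,6}

Derivation:
Constraint 1 (Z < W) on D(Z)={1,2,3,4,5} D(W)={2,3,6}: no change
Constraint 2 (W < X) on D(W)={2,3,6} D(X)={1,2,3,4,5,6}: W {2,3,6}->{2,3}; X {1,2,3,4,5,6}->{3,4,5,6}
So after constraint 2: D(X) = {3,4,5,6}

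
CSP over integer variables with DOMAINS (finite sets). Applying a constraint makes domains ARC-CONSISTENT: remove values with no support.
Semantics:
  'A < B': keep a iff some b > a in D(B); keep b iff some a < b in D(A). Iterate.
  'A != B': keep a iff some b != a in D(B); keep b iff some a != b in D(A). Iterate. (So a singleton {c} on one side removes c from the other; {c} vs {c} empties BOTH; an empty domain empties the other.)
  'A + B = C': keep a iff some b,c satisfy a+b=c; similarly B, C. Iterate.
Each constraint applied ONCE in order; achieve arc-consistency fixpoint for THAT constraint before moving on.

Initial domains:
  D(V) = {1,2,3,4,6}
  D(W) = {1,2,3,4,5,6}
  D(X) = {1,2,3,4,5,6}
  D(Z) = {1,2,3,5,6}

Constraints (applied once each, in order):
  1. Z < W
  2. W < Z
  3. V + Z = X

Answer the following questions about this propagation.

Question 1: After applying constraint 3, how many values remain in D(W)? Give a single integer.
Constraint 1 (Z < W) on D(Z)={1,2,3,5,6} D(W)={1,2,3,4,5,6}: Z {1,2,3,5,6}->{1,2,3,5}; W {1,2,3,4,5,6}->{2,3,4,5,6}
Constraint 2 (W < Z) on D(W)={2,3,4,5,6} D(Z)={1,2,3,5}: W {2,3,4,5,6}->{2,3,4}; Z {1,2,3,5}->{3,5}
Constraint 3 (V + Z = X) on D(V)={1,2,3,4,6} D(Z)={3,5} D(X)={1,2,3,4,5,6}: V {1,2,3,4,6}->{1,2,3}; X {1,2,3,4,5,6}->{4,5,6}
So after constraint 3: D(W)={2,3,4}, size = 3

Answer: 3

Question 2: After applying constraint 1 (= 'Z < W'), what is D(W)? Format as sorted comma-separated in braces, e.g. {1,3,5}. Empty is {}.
Answer: {2,3,4,5,6}

Derivation:
Constraint 1 (Z < W) on D(Z)={1,2,3,5,6} D(W)={1,2,3,4,5,6}: Z {1,2,3,5,6}->{1,2,3,5}; W {1,2,3,4,5,6}->{2,3,4,5,6}
So after constraint 1: D(W) = {2,3,4,5,6}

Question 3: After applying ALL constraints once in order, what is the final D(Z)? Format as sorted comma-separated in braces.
Constraint 1 (Z < W) on D(Z)={1,2,3,5,6} D(W)={1,2,3,4,5,6}: Z {1,2,3,5,6}->{1,2,3,5}; W {1,2,3,4,5,6}->{2,3,4,5,6}
Constraint 2 (W < Z) on D(W)={2,3,4,5,6} D(Z)={1,2,3,5}: W {2,3,4,5,6}->{2,3,4}; Z {1,2,3,5}->{3,5}
Constraint 3 (V + Z = X) on D(V)={1,2,3,4,6} D(Z)={3,5} D(X)={1,2,3,4,5,6}: V {1,2,3,4,6}->{1,2,3}; X {1,2,3,4,5,6}->{4,5,6}
So after all 3 constraints: D(Z) = {3,5}

Answer: {3,5}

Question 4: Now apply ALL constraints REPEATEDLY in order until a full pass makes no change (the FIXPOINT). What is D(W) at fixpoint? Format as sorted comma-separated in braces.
pass 0 (initial): D(W)={1,2,3,4,5,6}
pass 1: V {1,2,3,4,6}->{1,2,3}; W {1,2,3,4,5,6}->{2,3,4}; X {1,2,3,4,5,6}->{4,5,6}; Z {1,2,3,5,6}->{3,5}
pass 2: V {1,2,3}->{}; W {2,3,4}->{}; X {4,5,6}->{}; Z {3,5}->{}
pass 3: no change
Fixpoint after 3 passes: D(W) = {}

Answer: {}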